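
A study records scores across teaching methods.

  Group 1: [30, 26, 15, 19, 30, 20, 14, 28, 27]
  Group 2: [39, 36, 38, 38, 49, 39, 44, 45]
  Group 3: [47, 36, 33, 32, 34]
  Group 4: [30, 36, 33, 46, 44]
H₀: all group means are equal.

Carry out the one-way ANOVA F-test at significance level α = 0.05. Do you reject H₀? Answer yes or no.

Group means [23.22, 41.00, 36.40, 37.80], grand mean 33.630
SSB = Σnᵢ(x̄ᵢ−x̄)² = 1534.741; SSW = ΣΣ(x−x̄ᵢ)² = 799.556
MSB = 1534.741/3 = 511.5802; MSW = 799.556/23 = 34.7633
F = MSB/MSW = 14.7161
df = (3, 23)
p-value (upper-tail) = 0.00001
At α=0.05: p < α → reject H₀

reject H₀: yes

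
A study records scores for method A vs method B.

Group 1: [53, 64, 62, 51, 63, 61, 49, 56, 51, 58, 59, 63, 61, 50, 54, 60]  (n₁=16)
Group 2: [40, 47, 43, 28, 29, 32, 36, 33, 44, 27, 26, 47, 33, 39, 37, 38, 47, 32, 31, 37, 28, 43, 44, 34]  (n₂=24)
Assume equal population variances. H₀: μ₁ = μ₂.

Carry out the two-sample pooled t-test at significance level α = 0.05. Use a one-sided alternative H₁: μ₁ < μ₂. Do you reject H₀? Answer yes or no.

x̄₁=57.188, s₁=5.180, n₁=16
x̄₂=36.458, s₂=6.763, n₂=24
s_p² = [15·5.180² + 23·6.763²]/38 = 38.2736
SE = √(s_p²·(1/16+1/24)) = 1.9967
t = (57.188−36.458)/1.9967 = 10.3817
df = 38
p-value (one-sided, H₁ less) = 1.00000
At α=0.05: p ≥ α → fail to reject H₀

reject H₀: no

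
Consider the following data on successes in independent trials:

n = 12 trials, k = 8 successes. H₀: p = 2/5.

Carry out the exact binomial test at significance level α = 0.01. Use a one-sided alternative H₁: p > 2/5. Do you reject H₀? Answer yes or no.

reject H₀: no

Exact binomial: n=12, k=8, p₀=2/5=0.4000
P(X≥8) from Σ C(n,i)·p₀^i·(1−p₀)^(n−i)
p-value (one-sided, H₁ greater) = 0.05731
At α=0.01: p ≥ α → fail to reject H₀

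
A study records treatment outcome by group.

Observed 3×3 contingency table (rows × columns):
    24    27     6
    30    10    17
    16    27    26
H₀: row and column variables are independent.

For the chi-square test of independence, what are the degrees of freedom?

df = (r−1)(c−1) = (3−1)·(3−1) = 4

degrees of freedom = 4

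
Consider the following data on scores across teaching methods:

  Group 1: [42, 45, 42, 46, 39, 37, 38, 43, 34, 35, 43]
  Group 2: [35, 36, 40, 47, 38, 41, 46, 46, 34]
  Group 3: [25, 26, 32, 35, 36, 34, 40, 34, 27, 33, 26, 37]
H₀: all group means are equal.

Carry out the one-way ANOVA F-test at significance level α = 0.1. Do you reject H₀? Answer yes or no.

Group means [40.36, 40.33, 32.08], grand mean 37.250
SSB = Σnᵢ(x̄ᵢ−x̄)² = 512.538; SSW = ΣΣ(x−x̄ᵢ)² = 631.462
MSB = 512.538/2 = 256.2689; MSW = 631.462/29 = 21.7746
F = MSB/MSW = 11.7692
df = (2, 29)
p-value (upper-tail) = 0.00018
At α=0.1: p < α → reject H₀

reject H₀: yes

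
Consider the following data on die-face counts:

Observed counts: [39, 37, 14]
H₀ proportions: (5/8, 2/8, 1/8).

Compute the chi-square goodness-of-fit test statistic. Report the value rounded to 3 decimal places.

test statistic = 15.307

n = 90; E_i = n·p_i = [56.25, 22.50, 11.25]
χ² = (39−56.25)²/56.25 + (37−22.50)²/22.50 + (14−11.25)²/11.25 = 15.3067
df = 2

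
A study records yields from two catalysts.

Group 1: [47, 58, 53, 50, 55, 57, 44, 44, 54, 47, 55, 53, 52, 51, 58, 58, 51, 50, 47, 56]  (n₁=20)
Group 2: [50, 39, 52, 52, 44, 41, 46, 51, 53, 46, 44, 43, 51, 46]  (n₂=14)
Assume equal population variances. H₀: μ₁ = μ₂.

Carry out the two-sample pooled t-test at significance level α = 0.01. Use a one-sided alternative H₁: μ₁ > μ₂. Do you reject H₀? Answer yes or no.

x̄₁=52.000, s₁=4.507, n₁=20
x̄₂=47.000, s₂=4.506, n₂=14
s_p² = [19·4.507² + 13·4.506²]/32 = 20.3125
SE = √(s_p²·(1/20+1/14)) = 1.5705
t = (52.000−47.000)/1.5705 = 3.1837
df = 32
p-value (one-sided, H₁ greater) = 0.00162
At α=0.01: p < α → reject H₀

reject H₀: yes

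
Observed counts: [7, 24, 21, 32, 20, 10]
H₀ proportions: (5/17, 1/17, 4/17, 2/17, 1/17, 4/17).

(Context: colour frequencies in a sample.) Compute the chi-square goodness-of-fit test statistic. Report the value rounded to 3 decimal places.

n = 114; E_i = n·p_i = [33.53, 6.71, 26.82, 13.41, 6.71, 26.82]
χ² = (7−33.53)²/33.53 + (24−6.71)²/6.71 + (21−26.82)²/26.82 + (32−13.41)²/13.41 + (20−6.71)²/6.71 + (10−26.82)²/26.82 = 129.5250
df = 5

test statistic = 129.525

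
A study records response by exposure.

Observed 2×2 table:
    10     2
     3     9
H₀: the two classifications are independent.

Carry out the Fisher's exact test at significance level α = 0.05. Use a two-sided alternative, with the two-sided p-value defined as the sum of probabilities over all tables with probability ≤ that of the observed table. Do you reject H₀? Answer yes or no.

Margins: r₁=12, r₂=12, c₁=13, c₂=11, n=24
p_obs = C(12,10)·C(12,3)/C(24,13); sum pmf over tables with pmf ≤ p_obs
p-value (two-sided) = 0.01228
At α=0.05: p < α → reject H₀

reject H₀: yes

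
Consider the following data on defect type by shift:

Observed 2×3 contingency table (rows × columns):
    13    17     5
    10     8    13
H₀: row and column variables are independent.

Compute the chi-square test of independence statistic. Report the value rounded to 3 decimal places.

test statistic = 6.970

Row totals [35, 31], col totals [23, 25, 18], n=66
χ² = (13−12.20)²/12.20 + (17−13.26)²/13.26 + (5−9.55)²/9.55 + (10−10.80)²/10.80 + (8−11.74)²/11.74 + (13−8.45)²/8.45 = 6.9700
df = 2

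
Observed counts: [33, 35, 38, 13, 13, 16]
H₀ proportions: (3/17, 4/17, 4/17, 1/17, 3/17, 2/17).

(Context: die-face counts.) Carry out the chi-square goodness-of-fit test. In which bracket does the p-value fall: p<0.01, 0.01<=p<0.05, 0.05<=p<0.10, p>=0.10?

p-value bracket: 0.05<=p<0.10

n = 148; E_i = n·p_i = [26.12, 34.82, 34.82, 8.71, 26.12, 17.41]
χ² = (33−26.12)²/26.12 + (35−34.82)²/34.82 + (38−34.82)²/34.82 + (13−8.71)²/8.71 + (13−26.12)²/26.12 + (16−17.41)²/17.41 = 10.9251
df = 5
p-value (upper-tail) = 0.05289
→ bracket: 0.05<=p<0.10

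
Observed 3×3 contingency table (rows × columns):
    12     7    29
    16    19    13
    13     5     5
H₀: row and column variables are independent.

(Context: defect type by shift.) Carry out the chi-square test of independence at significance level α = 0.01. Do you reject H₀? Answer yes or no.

reject H₀: yes

Row totals [48, 48, 23], col totals [41, 31, 47], n=119
χ² = (12−16.54)²/16.54 + (7−12.50)²/12.50 + (29−18.96)²/18.96 + (16−16.54)²/16.54 + (19−12.50)²/12.50 + (13−18.96)²/18.96 + (13−7.92)²/7.92 + (5−5.99)²/5.99 + (5−9.08)²/9.08 = 19.5029
df = 4
p-value (upper-tail) = 0.00063
At α=0.01: p < α → reject H₀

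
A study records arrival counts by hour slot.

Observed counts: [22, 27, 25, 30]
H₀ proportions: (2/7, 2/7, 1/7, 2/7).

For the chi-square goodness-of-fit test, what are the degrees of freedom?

degrees of freedom = 3

df = k − 1 = 4 − 1 = 3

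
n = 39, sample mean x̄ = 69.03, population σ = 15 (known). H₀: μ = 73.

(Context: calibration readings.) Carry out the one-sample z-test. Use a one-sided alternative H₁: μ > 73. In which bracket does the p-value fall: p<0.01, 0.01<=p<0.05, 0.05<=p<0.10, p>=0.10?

SE = σ/√n = 15/√39 = 2.4019
z = (x̄−μ₀)/SE = (69.03−73)/2.4019 = -1.6528
p-value (one-sided, H₁ greater) = 0.95082
→ bracket: p>=0.10

p-value bracket: p>=0.10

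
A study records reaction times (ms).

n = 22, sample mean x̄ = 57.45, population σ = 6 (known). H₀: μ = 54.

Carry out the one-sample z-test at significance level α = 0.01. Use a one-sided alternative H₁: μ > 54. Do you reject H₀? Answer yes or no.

reject H₀: yes

SE = σ/√n = 6/√22 = 1.2792
z = (x̄−μ₀)/SE = (57.45−54)/1.2792 = 2.6970
p-value (one-sided, H₁ greater) = 0.00350
At α=0.01: p < α → reject H₀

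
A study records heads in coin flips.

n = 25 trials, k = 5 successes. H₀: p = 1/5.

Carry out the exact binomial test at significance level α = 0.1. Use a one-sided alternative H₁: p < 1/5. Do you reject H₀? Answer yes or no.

Exact binomial: n=25, k=5, p₀=1/5=0.2000
P(X≤5) from Σ C(n,i)·p₀^i·(1−p₀)^(n−i)
p-value (one-sided, H₁ less) = 0.61669
At α=0.1: p ≥ α → fail to reject H₀

reject H₀: no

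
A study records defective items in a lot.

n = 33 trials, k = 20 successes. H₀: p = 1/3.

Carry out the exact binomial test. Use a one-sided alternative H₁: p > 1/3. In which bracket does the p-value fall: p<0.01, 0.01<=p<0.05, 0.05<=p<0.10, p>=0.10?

Exact binomial: n=33, k=20, p₀=1/3=0.3333
P(X≥20) from Σ C(n,i)·p₀^i·(1−p₀)^(n−i)
p-value (one-sided, H₁ greater) = 0.00120
→ bracket: p<0.01

p-value bracket: p<0.01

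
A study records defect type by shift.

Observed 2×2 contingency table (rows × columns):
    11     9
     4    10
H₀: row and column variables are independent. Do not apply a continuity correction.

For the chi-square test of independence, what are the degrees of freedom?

degrees of freedom = 1

df = (r−1)(c−1) = (2−1)·(2−1) = 1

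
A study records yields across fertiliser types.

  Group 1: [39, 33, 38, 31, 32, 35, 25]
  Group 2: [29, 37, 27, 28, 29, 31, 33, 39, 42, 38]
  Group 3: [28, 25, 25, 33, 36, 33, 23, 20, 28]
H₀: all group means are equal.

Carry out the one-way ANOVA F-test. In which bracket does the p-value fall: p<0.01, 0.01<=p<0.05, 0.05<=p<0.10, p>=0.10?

Group means [33.29, 33.30, 27.89], grand mean 31.423
SSB = Σnᵢ(x̄ᵢ−x̄)² = 171.929; SSW = ΣΣ(x−x̄ᵢ)² = 608.417
MSB = 171.929/2 = 85.9643; MSW = 608.417/23 = 26.4529
F = MSB/MSW = 3.2497
df = (2, 23)
p-value (upper-tail) = 0.05715
→ bracket: 0.05<=p<0.10

p-value bracket: 0.05<=p<0.10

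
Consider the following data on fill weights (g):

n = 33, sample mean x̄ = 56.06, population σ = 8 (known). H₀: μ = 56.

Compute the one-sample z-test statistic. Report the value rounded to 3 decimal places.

SE = σ/√n = 8/√33 = 1.3926
z = (x̄−μ₀)/SE = (56.06−56)/1.3926 = 0.0431

test statistic = 0.043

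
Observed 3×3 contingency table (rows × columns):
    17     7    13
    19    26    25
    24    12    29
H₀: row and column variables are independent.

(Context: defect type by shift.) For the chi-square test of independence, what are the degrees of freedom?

df = (r−1)(c−1) = (3−1)·(3−1) = 4

degrees of freedom = 4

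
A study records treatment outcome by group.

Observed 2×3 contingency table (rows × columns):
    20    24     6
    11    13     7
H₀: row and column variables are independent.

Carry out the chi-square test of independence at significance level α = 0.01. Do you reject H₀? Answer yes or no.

reject H₀: no

Row totals [50, 31], col totals [31, 37, 13], n=81
χ² = (20−19.14)²/19.14 + (24−22.84)²/22.84 + (6−8.02)²/8.02 + (11−11.86)²/11.86 + (13−14.16)²/14.16 + (7−4.98)²/4.98 = 1.5908
df = 2
p-value (upper-tail) = 0.45139
At α=0.01: p ≥ α → fail to reject H₀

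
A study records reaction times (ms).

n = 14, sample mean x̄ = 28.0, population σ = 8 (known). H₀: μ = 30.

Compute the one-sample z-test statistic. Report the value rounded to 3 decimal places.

test statistic = -0.935

SE = σ/√n = 8/√14 = 2.1381
z = (x̄−μ₀)/SE = (28.0−30)/2.1381 = -0.9354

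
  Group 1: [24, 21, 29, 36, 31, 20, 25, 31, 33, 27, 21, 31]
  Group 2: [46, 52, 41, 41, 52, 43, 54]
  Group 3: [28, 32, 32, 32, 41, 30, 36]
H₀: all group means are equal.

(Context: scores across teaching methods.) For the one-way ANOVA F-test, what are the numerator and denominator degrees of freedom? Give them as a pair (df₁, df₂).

k = 3 groups, N = 26 total
df = (k−1, N−k) = (3−1, 26−3) = (2, 23)

degrees of freedom = [2, 23]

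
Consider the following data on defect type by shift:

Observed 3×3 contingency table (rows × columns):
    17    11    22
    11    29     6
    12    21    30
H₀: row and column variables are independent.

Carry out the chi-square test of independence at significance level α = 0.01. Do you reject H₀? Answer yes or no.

reject H₀: yes

Row totals [50, 46, 63], col totals [40, 61, 58], n=159
χ² = (17−12.58)²/12.58 + (11−19.18)²/19.18 + (22−18.24)²/18.24 + (11−11.57)²/11.57 + (29−17.65)²/17.65 + (6−16.78)²/16.78 + (12−15.85)²/15.85 + (21−24.17)²/24.17 + (30−22.98)²/22.98 = 23.5702
df = 4
p-value (upper-tail) = 0.00010
At α=0.01: p < α → reject H₀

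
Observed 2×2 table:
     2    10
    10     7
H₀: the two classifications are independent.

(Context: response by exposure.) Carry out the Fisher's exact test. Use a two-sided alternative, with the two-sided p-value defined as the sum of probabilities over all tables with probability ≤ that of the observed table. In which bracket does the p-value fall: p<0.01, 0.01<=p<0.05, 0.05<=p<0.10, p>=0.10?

p-value bracket: 0.05<=p<0.10

Margins: r₁=12, r₂=17, c₁=12, c₂=17, n=29
p_obs = C(12,2)·C(17,10)/C(29,12); sum pmf over tables with pmf ≤ p_obs
p-value (two-sided) = 0.05348
→ bracket: 0.05<=p<0.10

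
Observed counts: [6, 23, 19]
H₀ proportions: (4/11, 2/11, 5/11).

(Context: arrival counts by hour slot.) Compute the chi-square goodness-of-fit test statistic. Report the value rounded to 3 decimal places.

n = 48; E_i = n·p_i = [17.45, 8.73, 21.82]
χ² = (6−17.45)²/17.45 + (23−8.73)²/8.73 + (19−21.82)²/21.82 = 31.2229
df = 2

test statistic = 31.223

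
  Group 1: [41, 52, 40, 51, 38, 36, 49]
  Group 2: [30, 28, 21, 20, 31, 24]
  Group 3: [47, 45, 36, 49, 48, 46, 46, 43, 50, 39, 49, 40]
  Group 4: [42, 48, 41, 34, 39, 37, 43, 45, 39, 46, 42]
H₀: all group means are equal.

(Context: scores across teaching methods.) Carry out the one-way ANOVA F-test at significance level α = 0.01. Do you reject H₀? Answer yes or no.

Group means [43.86, 25.67, 44.83, 41.45], grand mean 40.417
SSB = Σnᵢ(x̄ᵢ−x̄)² = 1634.166; SSW = ΣΣ(x−x̄ᵢ)² = 756.584
MSB = 1634.166/3 = 544.7219; MSW = 756.584/32 = 23.6433
F = MSB/MSW = 23.0392
df = (3, 32)
p-value (upper-tail) = 0.00000
At α=0.01: p < α → reject H₀

reject H₀: yes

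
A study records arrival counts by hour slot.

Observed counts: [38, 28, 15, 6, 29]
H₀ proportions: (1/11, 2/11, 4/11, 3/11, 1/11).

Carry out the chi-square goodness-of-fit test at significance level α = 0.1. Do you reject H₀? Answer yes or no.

reject H₀: yes

n = 116; E_i = n·p_i = [10.55, 21.09, 42.18, 31.64, 10.55]
χ² = (38−10.55)²/10.55 + (28−21.09)²/21.09 + (15−42.18)²/42.18 + (6−31.64)²/31.64 + (29−10.55)²/10.55 = 144.3254
df = 4
p-value (upper-tail) = 0.00000
At α=0.1: p < α → reject H₀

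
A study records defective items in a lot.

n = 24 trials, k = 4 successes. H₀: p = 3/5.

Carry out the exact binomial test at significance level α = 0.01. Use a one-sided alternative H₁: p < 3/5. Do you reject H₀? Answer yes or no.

Exact binomial: n=24, k=4, p₀=3/5=0.6000
P(X≤4) from Σ C(n,i)·p₀^i·(1−p₀)^(n−i)
p-value (one-sided, H₁ less) = 0.00002
At α=0.01: p < α → reject H₀

reject H₀: yes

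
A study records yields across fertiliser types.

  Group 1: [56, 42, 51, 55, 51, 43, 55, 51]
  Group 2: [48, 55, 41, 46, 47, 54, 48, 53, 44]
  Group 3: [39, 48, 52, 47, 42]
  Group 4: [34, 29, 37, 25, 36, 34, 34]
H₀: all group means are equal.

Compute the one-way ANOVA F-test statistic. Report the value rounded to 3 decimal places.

Group means [50.50, 48.44, 45.60, 32.71], grand mean 44.724
SSB = Σnᵢ(x̄ᵢ−x̄)² = 1404.942; SSW = ΣΣ(x−x̄ᵢ)² = 590.851
MSB = 1404.942/3 = 468.3141; MSW = 590.851/25 = 23.6340
F = MSB/MSW = 19.8152
df = (3, 25)

test statistic = 19.815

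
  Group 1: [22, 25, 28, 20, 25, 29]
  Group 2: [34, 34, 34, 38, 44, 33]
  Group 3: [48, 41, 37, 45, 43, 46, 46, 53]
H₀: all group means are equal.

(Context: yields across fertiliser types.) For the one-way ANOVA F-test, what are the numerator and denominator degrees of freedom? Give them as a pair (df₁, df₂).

degrees of freedom = [2, 17]

k = 3 groups, N = 20 total
df = (k−1, N−k) = (3−1, 20−3) = (2, 17)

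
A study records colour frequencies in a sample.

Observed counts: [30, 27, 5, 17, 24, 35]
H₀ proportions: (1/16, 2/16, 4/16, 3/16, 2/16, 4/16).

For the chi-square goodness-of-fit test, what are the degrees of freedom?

df = k − 1 = 6 − 1 = 5

degrees of freedom = 5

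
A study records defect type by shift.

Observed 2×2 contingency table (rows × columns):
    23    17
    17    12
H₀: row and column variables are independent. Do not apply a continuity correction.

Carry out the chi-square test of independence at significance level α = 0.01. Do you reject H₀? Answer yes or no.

reject H₀: no

Row totals [40, 29], col totals [40, 29], n=69
χ² = (23−23.19)²/23.19 + (17−16.81)²/16.81 + (17−16.81)²/16.81 + (12−12.19)²/12.19 = 0.0087
df = 1
p-value (upper-tail) = 0.92583
At α=0.01: p ≥ α → fail to reject H₀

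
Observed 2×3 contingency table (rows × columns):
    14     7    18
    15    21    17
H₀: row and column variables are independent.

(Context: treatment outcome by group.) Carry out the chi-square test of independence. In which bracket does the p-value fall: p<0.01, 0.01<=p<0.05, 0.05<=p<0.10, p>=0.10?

Row totals [39, 53], col totals [29, 28, 35], n=92
χ² = (14−12.29)²/12.29 + (7−11.87)²/11.87 + (18−14.84)²/14.84 + (15−16.71)²/16.71 + (21−16.13)²/16.13 + (17−20.16)²/20.16 = 5.0496
df = 2
p-value (upper-tail) = 0.08008
→ bracket: 0.05<=p<0.10

p-value bracket: 0.05<=p<0.10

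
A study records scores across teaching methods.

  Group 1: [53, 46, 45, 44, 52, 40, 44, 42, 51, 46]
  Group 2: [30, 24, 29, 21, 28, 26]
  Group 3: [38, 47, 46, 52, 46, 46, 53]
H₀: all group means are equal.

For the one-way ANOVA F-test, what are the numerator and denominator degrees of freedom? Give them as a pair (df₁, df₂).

degrees of freedom = [2, 20]

k = 3 groups, N = 23 total
df = (k−1, N−k) = (3−1, 23−3) = (2, 20)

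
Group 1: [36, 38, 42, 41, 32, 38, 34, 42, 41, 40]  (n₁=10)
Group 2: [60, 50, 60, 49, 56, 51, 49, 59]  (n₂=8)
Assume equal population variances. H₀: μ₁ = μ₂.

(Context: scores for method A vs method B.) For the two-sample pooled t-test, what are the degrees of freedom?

degrees of freedom = 16

df = n₁ + n₂ − 2 = 10 + 8 − 2 = 16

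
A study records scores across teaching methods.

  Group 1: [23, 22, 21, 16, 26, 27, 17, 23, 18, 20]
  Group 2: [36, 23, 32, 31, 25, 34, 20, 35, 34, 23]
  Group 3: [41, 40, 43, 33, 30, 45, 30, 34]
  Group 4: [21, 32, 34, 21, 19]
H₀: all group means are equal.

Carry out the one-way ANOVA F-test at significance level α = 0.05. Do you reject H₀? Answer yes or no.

reject H₀: yes

Group means [21.30, 29.30, 37.00, 25.40], grand mean 28.152
SSB = Σnᵢ(x̄ᵢ−x̄)² = 1146.842; SSW = ΣΣ(x−x̄ᵢ)² = 881.400
MSB = 1146.842/3 = 382.2808; MSW = 881.400/29 = 30.3931
F = MSB/MSW = 12.5779
df = (3, 29)
p-value (upper-tail) = 0.00002
At α=0.05: p < α → reject H₀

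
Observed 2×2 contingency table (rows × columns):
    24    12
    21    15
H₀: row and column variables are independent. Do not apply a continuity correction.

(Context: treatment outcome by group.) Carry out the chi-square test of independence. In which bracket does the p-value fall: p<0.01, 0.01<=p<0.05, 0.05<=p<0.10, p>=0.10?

p-value bracket: p>=0.10

Row totals [36, 36], col totals [45, 27], n=72
χ² = (24−22.50)²/22.50 + (12−13.50)²/13.50 + (21−22.50)²/22.50 + (15−13.50)²/13.50 = 0.5333
df = 1
p-value (upper-tail) = 0.46521
→ bracket: p>=0.10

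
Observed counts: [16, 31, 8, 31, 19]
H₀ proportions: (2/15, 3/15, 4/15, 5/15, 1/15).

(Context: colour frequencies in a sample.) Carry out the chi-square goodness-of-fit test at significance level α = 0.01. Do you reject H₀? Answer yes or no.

reject H₀: yes

n = 105; E_i = n·p_i = [14.00, 21.00, 28.00, 35.00, 7.00]
χ² = (16−14.00)²/14.00 + (31−21.00)²/21.00 + (8−28.00)²/28.00 + (31−35.00)²/35.00 + (19−7.00)²/7.00 = 40.3619
df = 4
p-value (upper-tail) = 0.00000
At α=0.01: p < α → reject H₀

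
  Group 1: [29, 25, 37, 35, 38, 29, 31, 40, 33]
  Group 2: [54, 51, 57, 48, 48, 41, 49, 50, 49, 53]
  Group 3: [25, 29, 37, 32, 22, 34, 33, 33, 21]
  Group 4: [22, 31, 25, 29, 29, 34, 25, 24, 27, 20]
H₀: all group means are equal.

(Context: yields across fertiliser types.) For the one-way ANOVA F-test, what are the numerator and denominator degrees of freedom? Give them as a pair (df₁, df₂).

degrees of freedom = [3, 34]

k = 4 groups, N = 38 total
df = (k−1, N−k) = (4−1, 38−4) = (3, 34)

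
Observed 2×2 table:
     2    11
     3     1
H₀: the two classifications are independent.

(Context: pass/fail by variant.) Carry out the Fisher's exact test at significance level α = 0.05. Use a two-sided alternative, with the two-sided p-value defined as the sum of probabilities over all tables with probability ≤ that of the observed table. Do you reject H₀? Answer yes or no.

Margins: r₁=13, r₂=4, c₁=5, c₂=12, n=17
p_obs = C(13,2)·C(4,3)/C(17,5); sum pmf over tables with pmf ≤ p_obs
p-value (two-sided) = 0.05252
At α=0.05: p ≥ α → fail to reject H₀

reject H₀: no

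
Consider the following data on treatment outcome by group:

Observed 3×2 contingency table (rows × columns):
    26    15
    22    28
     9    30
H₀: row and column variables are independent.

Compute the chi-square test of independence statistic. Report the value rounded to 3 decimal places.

test statistic = 13.210

Row totals [41, 50, 39], col totals [57, 73], n=130
χ² = (26−17.98)²/17.98 + (15−23.02)²/23.02 + (22−21.92)²/21.92 + (28−28.08)²/28.08 + (9−17.10)²/17.10 + (30−21.90)²/21.90 = 13.2098
df = 2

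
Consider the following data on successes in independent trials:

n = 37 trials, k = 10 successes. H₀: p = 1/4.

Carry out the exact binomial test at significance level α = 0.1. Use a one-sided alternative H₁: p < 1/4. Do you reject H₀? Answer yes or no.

reject H₀: no

Exact binomial: n=37, k=10, p₀=1/4=0.2500
P(X≤10) from Σ C(n,i)·p₀^i·(1−p₀)^(n−i)
p-value (one-sided, H₁ less) = 0.69093
At α=0.1: p ≥ α → fail to reject H₀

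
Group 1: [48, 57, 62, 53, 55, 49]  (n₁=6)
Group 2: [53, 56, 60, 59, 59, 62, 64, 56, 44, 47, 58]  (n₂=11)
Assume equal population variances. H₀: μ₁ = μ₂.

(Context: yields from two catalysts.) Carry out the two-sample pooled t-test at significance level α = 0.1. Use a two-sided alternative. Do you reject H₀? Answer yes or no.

reject H₀: no

x̄₁=54.000, s₁=5.215, n₁=6
x̄₂=56.182, s₂=6.096, n₂=11
s_p² = [5·5.215² + 10·6.096²]/15 = 33.8424
SE = √(s_p²·(1/6+1/11)) = 2.9525
t = (54.000−56.182)/2.9525 = -0.7390
df = 15
p-value (two-sided) = 0.47132
At α=0.1: p ≥ α → fail to reject H₀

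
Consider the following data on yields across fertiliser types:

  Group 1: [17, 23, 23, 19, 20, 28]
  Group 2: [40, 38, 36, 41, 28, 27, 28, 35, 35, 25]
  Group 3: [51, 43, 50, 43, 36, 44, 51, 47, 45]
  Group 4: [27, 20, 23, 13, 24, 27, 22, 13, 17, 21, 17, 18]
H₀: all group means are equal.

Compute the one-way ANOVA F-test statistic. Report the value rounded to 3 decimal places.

Group means [21.67, 33.30, 45.56, 20.17], grand mean 30.135
SSB = Σnᵢ(x̄ᵢ−x̄)² = 3863.002; SSW = ΣΣ(x−x̄ᵢ)² = 815.322
MSB = 3863.002/3 = 1287.6674; MSW = 815.322/33 = 24.7067
F = MSB/MSW = 52.1181
df = (3, 33)

test statistic = 52.118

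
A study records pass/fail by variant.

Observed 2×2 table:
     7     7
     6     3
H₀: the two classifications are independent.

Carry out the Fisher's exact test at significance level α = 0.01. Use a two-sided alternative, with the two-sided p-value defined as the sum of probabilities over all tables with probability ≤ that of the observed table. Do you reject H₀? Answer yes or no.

reject H₀: no

Margins: r₁=14, r₂=9, c₁=13, c₂=10, n=23
p_obs = C(14,7)·C(9,6)/C(23,13); sum pmf over tables with pmf ≤ p_obs
p-value (two-sided) = 0.66927
At α=0.01: p ≥ α → fail to reject H₀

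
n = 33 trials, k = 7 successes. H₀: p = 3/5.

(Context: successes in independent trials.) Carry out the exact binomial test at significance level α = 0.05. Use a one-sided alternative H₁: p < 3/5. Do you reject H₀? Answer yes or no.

Exact binomial: n=33, k=7, p₀=3/5=0.6000
P(X≤7) from Σ C(n,i)·p₀^i·(1−p₀)^(n−i)
p-value (one-sided, H₁ less) = 0.00001
At α=0.05: p < α → reject H₀

reject H₀: yes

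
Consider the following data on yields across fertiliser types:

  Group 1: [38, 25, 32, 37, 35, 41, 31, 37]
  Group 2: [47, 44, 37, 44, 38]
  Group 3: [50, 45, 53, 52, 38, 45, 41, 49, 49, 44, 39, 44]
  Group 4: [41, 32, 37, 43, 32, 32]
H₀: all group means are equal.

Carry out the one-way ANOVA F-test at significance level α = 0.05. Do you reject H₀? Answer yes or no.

Group means [34.50, 42.00, 45.75, 36.17], grand mean 40.387
SSB = Σnᵢ(x̄ᵢ−x̄)² = 742.272; SSW = ΣΣ(x−x̄ᵢ)² = 639.083
MSB = 742.272/3 = 247.4238; MSW = 639.083/27 = 23.6698
F = MSB/MSW = 10.4532
df = (3, 27)
p-value (upper-tail) = 0.00010
At α=0.05: p < α → reject H₀

reject H₀: yes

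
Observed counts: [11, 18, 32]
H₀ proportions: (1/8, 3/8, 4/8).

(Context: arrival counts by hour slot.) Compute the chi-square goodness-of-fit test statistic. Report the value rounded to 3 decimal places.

test statistic = 2.607

n = 61; E_i = n·p_i = [7.62, 22.88, 30.50]
χ² = (11−7.62)²/7.62 + (18−22.88)²/22.88 + (32−30.50)²/30.50 = 2.6066
df = 2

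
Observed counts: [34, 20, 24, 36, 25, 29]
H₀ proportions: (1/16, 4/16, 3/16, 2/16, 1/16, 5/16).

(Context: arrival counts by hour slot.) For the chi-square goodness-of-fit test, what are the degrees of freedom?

degrees of freedom = 5

df = k − 1 = 6 − 1 = 5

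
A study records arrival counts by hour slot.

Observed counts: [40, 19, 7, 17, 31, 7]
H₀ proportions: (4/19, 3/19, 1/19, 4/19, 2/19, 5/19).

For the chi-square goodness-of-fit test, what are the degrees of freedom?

df = k − 1 = 6 − 1 = 5

degrees of freedom = 5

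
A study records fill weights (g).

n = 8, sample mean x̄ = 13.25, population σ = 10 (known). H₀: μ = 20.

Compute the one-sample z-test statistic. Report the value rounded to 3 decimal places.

SE = σ/√n = 10/√8 = 3.5355
z = (x̄−μ₀)/SE = (13.25−20)/3.5355 = -1.9092

test statistic = -1.909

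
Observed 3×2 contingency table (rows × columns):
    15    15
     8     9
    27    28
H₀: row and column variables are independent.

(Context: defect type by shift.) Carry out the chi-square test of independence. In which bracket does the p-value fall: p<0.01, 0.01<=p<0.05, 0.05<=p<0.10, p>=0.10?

p-value bracket: p>=0.10

Row totals [30, 17, 55], col totals [50, 52], n=102
χ² = (15−14.71)²/14.71 + (15−15.29)²/15.29 + (8−8.33)²/8.33 + (9−8.67)²/8.67 + (27−26.96)²/26.96 + (28−28.04)²/28.04 = 0.0378
df = 2
p-value (upper-tail) = 0.98128
→ bracket: p>=0.10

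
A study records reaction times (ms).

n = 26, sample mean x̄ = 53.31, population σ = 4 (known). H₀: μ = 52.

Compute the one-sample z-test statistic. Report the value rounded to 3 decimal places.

SE = σ/√n = 4/√26 = 0.7845
z = (x̄−μ₀)/SE = (53.31−52)/0.7845 = 1.6699

test statistic = 1.670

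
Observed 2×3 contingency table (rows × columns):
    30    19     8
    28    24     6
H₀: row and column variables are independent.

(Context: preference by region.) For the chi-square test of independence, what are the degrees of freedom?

degrees of freedom = 2

df = (r−1)(c−1) = (2−1)·(3−1) = 2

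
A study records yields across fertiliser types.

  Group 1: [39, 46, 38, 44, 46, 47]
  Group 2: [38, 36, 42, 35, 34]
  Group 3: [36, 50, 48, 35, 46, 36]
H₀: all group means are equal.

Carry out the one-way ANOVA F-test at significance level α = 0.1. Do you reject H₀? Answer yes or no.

reject H₀: no

Group means [43.33, 37.00, 41.83], grand mean 40.941
SSB = Σnᵢ(x̄ᵢ−x̄)² = 116.775; SSW = ΣΣ(x−x̄ᵢ)² = 352.167
MSB = 116.775/2 = 58.3873; MSW = 352.167/14 = 25.1548
F = MSB/MSW = 2.3211
df = (2, 14)
p-value (upper-tail) = 0.13471
At α=0.1: p ≥ α → fail to reject H₀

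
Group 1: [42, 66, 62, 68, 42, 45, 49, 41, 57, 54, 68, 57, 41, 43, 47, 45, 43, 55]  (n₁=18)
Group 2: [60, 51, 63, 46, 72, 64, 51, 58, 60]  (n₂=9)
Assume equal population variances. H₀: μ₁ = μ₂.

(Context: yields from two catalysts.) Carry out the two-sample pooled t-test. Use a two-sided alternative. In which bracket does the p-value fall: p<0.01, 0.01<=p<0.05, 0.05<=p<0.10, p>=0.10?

p-value bracket: 0.05<=p<0.10

x̄₁=51.389, s₁=9.702, n₁=18
x̄₂=58.333, s₂=7.953, n₂=9
s_p² = [17·9.702² + 8·7.953²]/25 = 84.2511
SE = √(s_p²·(1/18+1/9)) = 3.7472
t = (51.389−58.333)/3.7472 = -1.8532
df = 25
p-value (two-sided) = 0.07569
→ bracket: 0.05<=p<0.10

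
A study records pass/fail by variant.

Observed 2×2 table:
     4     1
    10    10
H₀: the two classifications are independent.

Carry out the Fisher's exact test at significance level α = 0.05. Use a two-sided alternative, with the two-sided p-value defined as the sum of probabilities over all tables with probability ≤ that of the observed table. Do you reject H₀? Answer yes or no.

reject H₀: no

Margins: r₁=5, r₂=20, c₁=14, c₂=11, n=25
p_obs = C(5,4)·C(20,10)/C(25,14); sum pmf over tables with pmf ≤ p_obs
p-value (two-sided) = 0.34058
At α=0.05: p ≥ α → fail to reject H₀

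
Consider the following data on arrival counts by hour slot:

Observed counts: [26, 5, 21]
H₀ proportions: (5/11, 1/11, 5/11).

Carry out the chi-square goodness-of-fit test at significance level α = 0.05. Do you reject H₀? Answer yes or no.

n = 52; E_i = n·p_i = [23.64, 4.73, 23.64]
χ² = (26−23.64)²/23.64 + (5−4.73)²/4.73 + (21−23.64)²/23.64 = 0.5462
df = 2
p-value (upper-tail) = 0.76103
At α=0.05: p ≥ α → fail to reject H₀

reject H₀: no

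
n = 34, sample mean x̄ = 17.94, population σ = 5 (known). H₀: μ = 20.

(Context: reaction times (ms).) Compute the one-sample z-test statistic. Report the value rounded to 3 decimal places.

SE = σ/√n = 5/√34 = 0.8575
z = (x̄−μ₀)/SE = (17.94−20)/0.8575 = -2.4024

test statistic = -2.402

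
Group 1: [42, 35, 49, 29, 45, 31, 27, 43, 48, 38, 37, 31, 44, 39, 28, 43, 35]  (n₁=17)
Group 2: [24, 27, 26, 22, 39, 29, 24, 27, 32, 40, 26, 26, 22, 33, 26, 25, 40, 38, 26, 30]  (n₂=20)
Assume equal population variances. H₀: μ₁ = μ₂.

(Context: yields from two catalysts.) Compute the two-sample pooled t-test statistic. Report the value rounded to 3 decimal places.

x̄₁=37.882, s₁=7.035, n₁=17
x̄₂=29.100, s₂=5.920, n₂=20
s_p² = [16·7.035² + 19·5.920²]/35 = 41.6447
SE = √(s_p²·(1/17+1/20)) = 2.1288
t = (37.882−29.100)/2.1288 = 4.1254
df = 35

test statistic = 4.125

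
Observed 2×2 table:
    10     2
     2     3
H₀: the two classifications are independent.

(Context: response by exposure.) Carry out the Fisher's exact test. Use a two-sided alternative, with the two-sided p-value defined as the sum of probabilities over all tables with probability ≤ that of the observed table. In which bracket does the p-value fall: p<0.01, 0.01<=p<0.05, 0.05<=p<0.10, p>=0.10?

Margins: r₁=12, r₂=5, c₁=12, c₂=5, n=17
p_obs = C(12,10)·C(5,2)/C(17,12); sum pmf over tables with pmf ≤ p_obs
p-value (two-sided) = 0.11652
→ bracket: p>=0.10

p-value bracket: p>=0.10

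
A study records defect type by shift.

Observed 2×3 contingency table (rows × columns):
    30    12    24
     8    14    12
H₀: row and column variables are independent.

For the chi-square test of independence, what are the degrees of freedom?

df = (r−1)(c−1) = (2−1)·(3−1) = 2

degrees of freedom = 2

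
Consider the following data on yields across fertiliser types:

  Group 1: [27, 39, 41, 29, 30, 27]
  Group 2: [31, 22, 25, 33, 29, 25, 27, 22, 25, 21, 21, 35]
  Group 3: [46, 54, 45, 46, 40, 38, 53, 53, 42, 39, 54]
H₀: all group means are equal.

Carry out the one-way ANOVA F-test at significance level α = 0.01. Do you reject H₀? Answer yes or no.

reject H₀: yes

Group means [32.17, 26.33, 46.36], grand mean 35.138
SSB = Σnᵢ(x̄ᵢ−x̄)² = 2369.403; SSW = ΣΣ(x−x̄ᵢ)² = 832.045
MSB = 2369.403/2 = 1184.7014; MSW = 832.045/26 = 32.0017
F = MSB/MSW = 37.0199
df = (2, 26)
p-value (upper-tail) = 0.00000
At α=0.01: p < α → reject H₀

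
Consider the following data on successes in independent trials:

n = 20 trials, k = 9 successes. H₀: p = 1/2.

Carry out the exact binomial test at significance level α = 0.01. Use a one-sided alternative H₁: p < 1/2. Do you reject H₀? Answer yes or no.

Exact binomial: n=20, k=9, p₀=1/2=0.5000
P(X≤9) from Σ C(n,i)·p₀^i·(1−p₀)^(n−i)
p-value (one-sided, H₁ less) = 0.41190
At α=0.01: p ≥ α → fail to reject H₀

reject H₀: no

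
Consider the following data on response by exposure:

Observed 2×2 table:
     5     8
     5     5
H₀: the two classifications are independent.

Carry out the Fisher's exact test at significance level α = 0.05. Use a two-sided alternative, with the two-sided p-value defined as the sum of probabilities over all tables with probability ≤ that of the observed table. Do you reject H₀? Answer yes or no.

reject H₀: no

Margins: r₁=13, r₂=10, c₁=10, c₂=13, n=23
p_obs = C(13,5)·C(10,5)/C(23,10); sum pmf over tables with pmf ≤ p_obs
p-value (two-sided) = 0.68502
At α=0.05: p ≥ α → fail to reject H₀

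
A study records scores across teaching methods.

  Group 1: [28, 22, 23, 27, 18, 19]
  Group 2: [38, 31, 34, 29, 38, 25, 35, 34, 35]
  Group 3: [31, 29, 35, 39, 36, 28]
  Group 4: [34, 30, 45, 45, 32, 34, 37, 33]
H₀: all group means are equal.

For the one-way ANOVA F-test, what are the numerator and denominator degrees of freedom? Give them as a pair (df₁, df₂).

k = 4 groups, N = 29 total
df = (k−1, N−k) = (4−1, 29−4) = (3, 25)

degrees of freedom = [3, 25]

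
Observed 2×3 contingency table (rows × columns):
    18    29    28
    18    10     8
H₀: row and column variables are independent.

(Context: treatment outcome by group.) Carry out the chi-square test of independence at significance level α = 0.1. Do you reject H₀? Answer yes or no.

reject H₀: yes

Row totals [75, 36], col totals [36, 39, 36], n=111
χ² = (18−24.32)²/24.32 + (29−26.35)²/26.35 + (28−24.32)²/24.32 + (18−11.68)²/11.68 + (10−12.65)²/12.65 + (8−11.68)²/11.68 = 7.6034
df = 2
p-value (upper-tail) = 0.02233
At α=0.1: p < α → reject H₀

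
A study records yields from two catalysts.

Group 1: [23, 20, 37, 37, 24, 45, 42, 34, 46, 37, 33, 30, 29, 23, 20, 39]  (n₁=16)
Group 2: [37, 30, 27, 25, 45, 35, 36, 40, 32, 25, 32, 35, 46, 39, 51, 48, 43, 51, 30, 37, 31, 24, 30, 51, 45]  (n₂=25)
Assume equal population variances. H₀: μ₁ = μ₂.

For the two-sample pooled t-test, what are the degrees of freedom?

df = n₁ + n₂ − 2 = 16 + 25 − 2 = 39

degrees of freedom = 39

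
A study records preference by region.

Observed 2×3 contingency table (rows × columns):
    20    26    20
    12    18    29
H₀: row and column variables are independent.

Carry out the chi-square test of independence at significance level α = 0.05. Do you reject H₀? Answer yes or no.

Row totals [66, 59], col totals [32, 44, 49], n=125
χ² = (20−16.90)²/16.90 + (26−23.23)²/23.23 + (20−25.87)²/25.87 + (12−15.10)²/15.10 + (18−20.77)²/20.77 + (29−23.13)²/23.13 = 4.7304
df = 2
p-value (upper-tail) = 0.09393
At α=0.05: p ≥ α → fail to reject H₀

reject H₀: no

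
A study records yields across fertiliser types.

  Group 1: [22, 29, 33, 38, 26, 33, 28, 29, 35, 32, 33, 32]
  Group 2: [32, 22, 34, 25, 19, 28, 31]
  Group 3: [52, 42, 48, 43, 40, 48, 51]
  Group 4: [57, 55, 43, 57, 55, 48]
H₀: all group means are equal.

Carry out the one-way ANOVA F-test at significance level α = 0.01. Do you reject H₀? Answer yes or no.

Group means [30.83, 27.29, 46.29, 52.50], grand mean 37.500
SSB = Σnᵢ(x̄ᵢ−x̄)² = 3153.976; SSW = ΣΣ(x−x̄ᵢ)² = 678.024
MSB = 3153.976/3 = 1051.3254; MSW = 678.024/28 = 24.2151
F = MSB/MSW = 43.4160
df = (3, 28)
p-value (upper-tail) = 0.00000
At α=0.01: p < α → reject H₀

reject H₀: yes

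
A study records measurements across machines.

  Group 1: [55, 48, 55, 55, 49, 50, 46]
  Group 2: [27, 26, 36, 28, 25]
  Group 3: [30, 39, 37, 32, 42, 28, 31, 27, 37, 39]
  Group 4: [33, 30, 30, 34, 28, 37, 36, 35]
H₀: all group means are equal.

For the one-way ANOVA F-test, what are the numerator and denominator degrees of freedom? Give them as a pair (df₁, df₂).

k = 4 groups, N = 30 total
df = (k−1, N−k) = (4−1, 30−4) = (3, 26)

degrees of freedom = [3, 26]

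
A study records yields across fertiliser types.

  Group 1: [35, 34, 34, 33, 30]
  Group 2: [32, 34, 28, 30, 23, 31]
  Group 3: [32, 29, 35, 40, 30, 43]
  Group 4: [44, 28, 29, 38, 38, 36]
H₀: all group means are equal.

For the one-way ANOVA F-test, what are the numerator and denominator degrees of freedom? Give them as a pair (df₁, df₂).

k = 4 groups, N = 23 total
df = (k−1, N−k) = (4−1, 23−4) = (3, 19)

degrees of freedom = [3, 19]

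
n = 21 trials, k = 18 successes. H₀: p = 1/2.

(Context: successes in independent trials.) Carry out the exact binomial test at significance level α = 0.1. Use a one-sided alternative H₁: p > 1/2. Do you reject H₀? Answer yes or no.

Exact binomial: n=21, k=18, p₀=1/2=0.5000
P(X≥18) from Σ C(n,i)·p₀^i·(1−p₀)^(n−i)
p-value (one-sided, H₁ greater) = 0.00074
At α=0.1: p < α → reject H₀

reject H₀: yes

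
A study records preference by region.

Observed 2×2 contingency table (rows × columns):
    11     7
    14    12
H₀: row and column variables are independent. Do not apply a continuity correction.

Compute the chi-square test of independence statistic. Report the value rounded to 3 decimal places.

Row totals [18, 26], col totals [25, 19], n=44
χ² = (11−10.23)²/10.23 + (7−7.77)²/7.77 + (14−14.77)²/14.77 + (12−11.23)²/11.23 = 0.2288
df = 1

test statistic = 0.229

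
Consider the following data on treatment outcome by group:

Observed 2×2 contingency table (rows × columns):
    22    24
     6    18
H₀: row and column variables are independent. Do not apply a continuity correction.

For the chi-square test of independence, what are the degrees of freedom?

degrees of freedom = 1

df = (r−1)(c−1) = (2−1)·(2−1) = 1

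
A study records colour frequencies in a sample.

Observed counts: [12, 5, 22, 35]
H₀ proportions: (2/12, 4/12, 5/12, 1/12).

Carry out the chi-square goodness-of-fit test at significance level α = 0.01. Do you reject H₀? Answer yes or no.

n = 74; E_i = n·p_i = [12.33, 24.67, 30.83, 6.17]
χ² = (12−12.33)²/12.33 + (5−24.67)²/24.67 + (22−30.83)²/30.83 + (35−6.17)²/6.17 = 153.0351
df = 3
p-value (upper-tail) = 0.00000
At α=0.01: p < α → reject H₀

reject H₀: yes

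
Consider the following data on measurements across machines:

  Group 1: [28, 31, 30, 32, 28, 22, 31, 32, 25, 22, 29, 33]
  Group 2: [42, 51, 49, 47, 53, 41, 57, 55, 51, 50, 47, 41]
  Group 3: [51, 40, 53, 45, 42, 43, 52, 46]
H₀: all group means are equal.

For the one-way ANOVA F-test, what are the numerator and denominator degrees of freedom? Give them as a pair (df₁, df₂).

degrees of freedom = [2, 29]

k = 3 groups, N = 32 total
df = (k−1, N−k) = (3−1, 32−3) = (2, 29)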